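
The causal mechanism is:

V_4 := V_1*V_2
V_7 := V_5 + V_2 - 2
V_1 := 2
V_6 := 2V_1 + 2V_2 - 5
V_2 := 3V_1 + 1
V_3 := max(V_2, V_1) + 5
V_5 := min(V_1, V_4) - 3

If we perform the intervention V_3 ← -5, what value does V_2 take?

7

Under do(V_3=-5), the mechanism V_3 := max(V_2, V_1) + 5 is discarded; V_3 is fixed at -5.
Since V_2 is not a descendant of the intervened variable, it is unaffected.
V_2 = 3V_1 + 1  [with V_1=2]  = 7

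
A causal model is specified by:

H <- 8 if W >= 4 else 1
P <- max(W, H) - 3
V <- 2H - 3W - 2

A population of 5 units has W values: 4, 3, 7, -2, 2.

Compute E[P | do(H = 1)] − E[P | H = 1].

Every unit gets H=1 under the intervention. P values become 1, 0, 4, -2, -1; E[P|do(H=1)] = 0.4.
Observing H=1 restricts to units where H's equation naturally yields 1: W ∈ {3, -2, 2}. In that subpopulation P = 0, -2, -1, mean -1.
Difference = 0.4 − (-1) = 1.4.

1.4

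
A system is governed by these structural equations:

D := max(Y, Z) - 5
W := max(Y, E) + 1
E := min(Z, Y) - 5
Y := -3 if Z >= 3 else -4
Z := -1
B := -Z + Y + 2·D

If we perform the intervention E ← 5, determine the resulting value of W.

Intervening sets E = 5 and removes its equation (E := min(Z, Y) - 5).
Y = -3 if Z >= 3 else -4  [with Z=-1]  = -4
W = max(Y, E) + 1  [with Y=-4, E=5]  = 6

6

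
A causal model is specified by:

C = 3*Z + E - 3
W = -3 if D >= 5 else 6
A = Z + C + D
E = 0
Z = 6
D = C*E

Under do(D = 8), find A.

Intervening sets D = 8 and removes its equation (D = C*E).
C = 3*Z + E - 3  [with Z=6, E=0]  = 15
A = Z + C + D  [with Z=6, C=15, D=8]  = 29

29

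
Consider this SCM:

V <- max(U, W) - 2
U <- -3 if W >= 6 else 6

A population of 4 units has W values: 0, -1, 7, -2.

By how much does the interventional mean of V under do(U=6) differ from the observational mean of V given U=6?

do(U=6) breaks U's dependence on W. With U=6 fixed, V across the units is 4, 4, 5, 4, mean 4.25.
E[V|U=6] averages over only the 3 units with U=6 (W = 0, -1, -2): V = 4, 4, 4, mean 4.
Difference = 4.25 − 4 = 0.25.

0.25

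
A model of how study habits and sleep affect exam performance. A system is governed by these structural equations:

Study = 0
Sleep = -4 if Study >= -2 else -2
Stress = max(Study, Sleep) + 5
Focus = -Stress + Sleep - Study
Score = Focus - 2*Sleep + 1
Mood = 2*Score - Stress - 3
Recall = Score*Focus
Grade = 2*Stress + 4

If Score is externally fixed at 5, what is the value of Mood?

The intervention breaks the incoming arrows to Score: Score = Focus - 2*Sleep + 1 no longer applies, and Score = 5.
Sleep = -4 if Study >= -2 else -2  [with Study=0]  = -4
Stress = max(Study, Sleep) + 5  [with Study=0, Sleep=-4]  = 5
Mood = 2*Score - Stress - 3  [with Score=5, Stress=5]  = 2

2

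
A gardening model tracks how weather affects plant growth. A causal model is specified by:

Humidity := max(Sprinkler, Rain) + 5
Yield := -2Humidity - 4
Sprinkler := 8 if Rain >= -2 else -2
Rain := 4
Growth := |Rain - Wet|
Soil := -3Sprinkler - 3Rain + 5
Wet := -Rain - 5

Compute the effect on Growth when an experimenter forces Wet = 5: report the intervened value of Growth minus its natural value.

Intervening sets Wet = 5 and removes its equation (Wet := -Rain - 5).
Growth = |Rain - Wet|  [with Rain=4, Wet=5]  = 1
Without intervention: Wet = -Rain - 5  [with Rain=4]  = -9; Growth = |Rain - Wet|  [with Rain=4, Wet=-9]  = 13.
Change = 1 − 13 = -12.

-12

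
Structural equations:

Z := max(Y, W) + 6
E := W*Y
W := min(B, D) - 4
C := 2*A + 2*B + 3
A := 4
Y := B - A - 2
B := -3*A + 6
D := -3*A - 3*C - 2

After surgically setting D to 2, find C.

-1

The intervention breaks the incoming arrows to D: D := -3*A - 3*C - 2 no longer applies, and D = 2.
Since C is not a descendant of the intervened variable, it is unaffected.
B = -3*A + 6  [with A=4]  = -6
C = 2*A + 2*B + 3  [with A=4, B=-6]  = -1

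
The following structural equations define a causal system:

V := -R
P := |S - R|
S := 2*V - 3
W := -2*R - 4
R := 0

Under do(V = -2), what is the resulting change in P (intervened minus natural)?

do(V=-2) replaces the equation V := -R with the constant V = -2.
S = 2*V - 3  [with V=-2]  = -7
P = |S - R|  [with S=-7, R=0]  = 7
Without intervention: V = -R  [with R=0]  = 0; S = 2*V - 3  [with V=0]  = -3; P = |S - R|  [with S=-3, R=0]  = 3.
Change = 7 − 3 = 4.

4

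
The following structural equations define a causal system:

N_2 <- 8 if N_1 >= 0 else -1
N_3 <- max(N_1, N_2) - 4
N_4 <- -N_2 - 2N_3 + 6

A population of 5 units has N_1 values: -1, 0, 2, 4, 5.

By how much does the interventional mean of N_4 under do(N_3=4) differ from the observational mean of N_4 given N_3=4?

1.8

do(N_3=4) breaks N_3's dependence on N_1. With N_3=4 fixed, N_4 across the units is -1, -10, -10, -10, -10, mean -8.2.
Observing N_3=4 restricts to units where N_3's equation naturally yields 4: N_1 ∈ {0, 2, 4, 5}. In that subpopulation N_4 = -10, -10, -10, -10, mean -10.
Difference = -8.2 − (-10) = 1.8.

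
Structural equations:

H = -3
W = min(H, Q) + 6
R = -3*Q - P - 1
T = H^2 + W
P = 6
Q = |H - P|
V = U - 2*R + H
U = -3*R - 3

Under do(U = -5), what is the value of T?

12

do(U=-5) replaces the equation U = -3*R - 3 with the constant U = -5.
T is not downstream of the intervention, so its value is determined by the original equations.
Q = |H - P|  [with H=-3, P=6]  = 9
W = min(H, Q) + 6  [with H=-3, Q=9]  = 3
T = H^2 + W  [with H=-3, W=3]  = 12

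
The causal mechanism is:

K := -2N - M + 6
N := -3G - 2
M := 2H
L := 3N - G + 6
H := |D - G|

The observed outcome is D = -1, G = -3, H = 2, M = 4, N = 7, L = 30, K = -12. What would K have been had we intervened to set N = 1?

Under do(N=1), the mechanism N := -3G - 2 is discarded; N is fixed at 1.
H = |D - G|  [with D=-1, G=-3]  = 2
M = 2H  [with H=2]  = 4
K = -2N - M + 6  [with N=1, M=4]  = 0

0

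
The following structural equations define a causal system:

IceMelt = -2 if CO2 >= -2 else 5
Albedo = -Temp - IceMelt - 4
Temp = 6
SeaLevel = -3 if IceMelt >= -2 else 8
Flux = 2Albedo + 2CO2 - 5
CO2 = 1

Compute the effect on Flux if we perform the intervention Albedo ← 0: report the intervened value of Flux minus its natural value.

16

Under do(Albedo=0), the mechanism Albedo = -Temp - IceMelt - 4 is discarded; Albedo is fixed at 0.
Flux = 2Albedo + 2CO2 - 5  [with Albedo=0, CO2=1]  = -3
Without intervention: IceMelt = -2 if CO2 >= -2 else 5  [with CO2=1]  = -2; Albedo = -Temp - IceMelt - 4  [with Temp=6, IceMelt=-2]  = -8; Flux = 2Albedo + 2CO2 - 5  [with Albedo=-8, CO2=1]  = -19.
Change = -3 − (-19) = 16.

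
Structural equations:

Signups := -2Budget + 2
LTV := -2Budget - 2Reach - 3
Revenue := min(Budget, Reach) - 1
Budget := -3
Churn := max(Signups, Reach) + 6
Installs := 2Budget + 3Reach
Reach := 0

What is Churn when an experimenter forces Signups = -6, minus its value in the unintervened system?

Intervening sets Signups = -6 and removes its equation (Signups := -2Budget + 2).
Churn = max(Signups, Reach) + 6  [with Signups=-6, Reach=0]  = 6
Without intervention: Signups = -2Budget + 2  [with Budget=-3]  = 8; Churn = max(Signups, Reach) + 6  [with Signups=8, Reach=0]  = 14.
Change = 6 − 14 = -8.

-8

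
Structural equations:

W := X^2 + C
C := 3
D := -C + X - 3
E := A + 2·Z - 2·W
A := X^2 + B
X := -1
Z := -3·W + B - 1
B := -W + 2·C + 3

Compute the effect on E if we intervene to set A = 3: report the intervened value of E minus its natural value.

-3

do(A=3) replaces the equation A := X^2 + B with the constant A = 3.
W = X^2 + C  [with X=-1, C=3]  = 4
B = -W + 2·C + 3  [with W=4, C=3]  = 5
Z = -3·W + B - 1  [with W=4, B=5]  = -8
E = A + 2·Z - 2·W  [with A=3, Z=-8, W=4]  = -21
Without intervention: W = X^2 + C  [with X=-1, C=3]  = 4; B = -W + 2·C + 3  [with W=4, C=3]  = 5; Z = -3·W + B - 1  [with W=4, B=5]  = -8; A = X^2 + B  [with X=-1, B=5]  = 6; E = A + 2·Z - 2·W  [with A=6, Z=-8, W=4]  = -18.
Change = -21 − (-18) = -3.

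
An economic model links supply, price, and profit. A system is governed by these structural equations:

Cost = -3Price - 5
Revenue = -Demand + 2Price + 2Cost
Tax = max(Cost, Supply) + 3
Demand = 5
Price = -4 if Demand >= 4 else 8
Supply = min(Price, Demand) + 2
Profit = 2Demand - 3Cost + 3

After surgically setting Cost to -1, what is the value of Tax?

Under do(Cost=-1), the mechanism Cost = -3Price - 5 is discarded; Cost is fixed at -1.
Price = -4 if Demand >= 4 else 8  [with Demand=5]  = -4
Supply = min(Price, Demand) + 2  [with Price=-4, Demand=5]  = -2
Tax = max(Cost, Supply) + 3  [with Cost=-1, Supply=-2]  = 2

2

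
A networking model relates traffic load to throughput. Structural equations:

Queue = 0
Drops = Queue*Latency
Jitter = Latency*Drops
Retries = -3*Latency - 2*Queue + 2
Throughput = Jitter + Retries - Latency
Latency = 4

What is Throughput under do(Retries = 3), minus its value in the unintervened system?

13

Under do(Retries=3), the mechanism Retries = -3*Latency - 2*Queue + 2 is discarded; Retries is fixed at 3.
Drops = Queue*Latency  [with Queue=0, Latency=4]  = 0
Jitter = Latency*Drops  [with Latency=4, Drops=0]  = 0
Throughput = Jitter + Retries - Latency  [with Jitter=0, Retries=3, Latency=4]  = -1
Without intervention: Drops = Queue*Latency  [with Queue=0, Latency=4]  = 0; Retries = -3*Latency - 2*Queue + 2  [with Latency=4, Queue=0]  = -10; Jitter = Latency*Drops  [with Latency=4, Drops=0]  = 0; Throughput = Jitter + Retries - Latency  [with Jitter=0, Retries=-10, Latency=4]  = -14.
Change = -1 − (-14) = 13.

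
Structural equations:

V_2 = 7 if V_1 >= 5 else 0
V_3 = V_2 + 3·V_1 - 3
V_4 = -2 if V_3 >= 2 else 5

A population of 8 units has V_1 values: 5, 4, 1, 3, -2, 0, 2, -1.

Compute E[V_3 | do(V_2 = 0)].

1.5

The intervention sets V_2=0 in all 8 units regardless of V_1. Recomputing V_3 per unit gives 12, 9, 0, 6, -9, -3, 3, -6; average 1.5.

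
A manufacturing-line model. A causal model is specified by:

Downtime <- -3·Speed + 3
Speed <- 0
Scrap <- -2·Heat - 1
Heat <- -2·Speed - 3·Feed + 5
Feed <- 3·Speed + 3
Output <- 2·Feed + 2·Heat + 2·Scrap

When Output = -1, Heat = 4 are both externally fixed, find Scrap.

Under do(Output = -1, Heat = 4), each intervened variable's structural equation is replaced by its fixed value.
Scrap = -2·Heat - 1  [with Heat=4]  = -9

-9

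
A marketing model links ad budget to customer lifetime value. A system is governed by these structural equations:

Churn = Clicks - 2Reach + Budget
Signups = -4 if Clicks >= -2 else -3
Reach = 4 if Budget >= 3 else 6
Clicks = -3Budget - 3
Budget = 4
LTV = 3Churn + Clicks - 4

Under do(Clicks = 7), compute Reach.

4

Under do(Clicks=7), the mechanism Clicks = -3Budget - 3 is discarded; Clicks is fixed at 7.
Since Reach is not a descendant of the intervened variable, it is unaffected.
Reach = 4 if Budget >= 3 else 6  [with Budget=4]  = 4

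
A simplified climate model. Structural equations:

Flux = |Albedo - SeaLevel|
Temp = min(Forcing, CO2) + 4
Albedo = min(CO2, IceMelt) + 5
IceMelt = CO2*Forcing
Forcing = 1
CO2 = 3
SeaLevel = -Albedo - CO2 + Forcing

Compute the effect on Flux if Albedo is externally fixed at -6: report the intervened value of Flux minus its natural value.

Under do(Albedo=-6), the mechanism Albedo = min(CO2, IceMelt) + 5 is discarded; Albedo is fixed at -6.
SeaLevel = -Albedo - CO2 + Forcing  [with Albedo=-6, CO2=3, Forcing=1]  = 4
Flux = |Albedo - SeaLevel|  [with Albedo=-6, SeaLevel=4]  = 10
Without intervention: IceMelt = CO2*Forcing  [with CO2=3, Forcing=1]  = 3; Albedo = min(CO2, IceMelt) + 5  [with CO2=3, IceMelt=3]  = 8; SeaLevel = -Albedo - CO2 + Forcing  [with Albedo=8, CO2=3, Forcing=1]  = -10; Flux = |Albedo - SeaLevel|  [with Albedo=8, SeaLevel=-10]  = 18.
Change = 10 − 18 = -8.

-8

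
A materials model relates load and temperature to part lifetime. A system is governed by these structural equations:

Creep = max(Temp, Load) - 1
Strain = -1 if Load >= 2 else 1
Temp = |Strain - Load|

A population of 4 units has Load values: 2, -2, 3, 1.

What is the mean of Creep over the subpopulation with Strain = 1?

Observing Strain=1 restricts to units where Strain's equation naturally yields 1: Load ∈ {-2, 1}. In that subpopulation Creep = 2, 0, mean 1.

1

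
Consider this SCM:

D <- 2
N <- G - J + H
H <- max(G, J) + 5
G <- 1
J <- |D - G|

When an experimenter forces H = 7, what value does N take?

7

Intervening sets H = 7 and removes its equation (H <- max(G, J) + 5).
J = |D - G|  [with D=2, G=1]  = 1
N = G - J + H  [with G=1, J=1, H=7]  = 7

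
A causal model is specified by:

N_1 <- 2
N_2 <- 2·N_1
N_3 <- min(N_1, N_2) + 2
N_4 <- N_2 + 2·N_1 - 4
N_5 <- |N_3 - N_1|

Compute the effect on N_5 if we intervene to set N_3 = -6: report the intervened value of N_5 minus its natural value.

6

do(N_3=-6) replaces the equation N_3 <- min(N_1, N_2) + 2 with the constant N_3 = -6.
N_5 = |N_3 - N_1|  [with N_3=-6, N_1=2]  = 8
Without intervention: N_2 = 2·N_1  [with N_1=2]  = 4; N_3 = min(N_1, N_2) + 2  [with N_1=2, N_2=4]  = 4; N_5 = |N_3 - N_1|  [with N_3=4, N_1=2]  = 2.
Change = 8 − 2 = 6.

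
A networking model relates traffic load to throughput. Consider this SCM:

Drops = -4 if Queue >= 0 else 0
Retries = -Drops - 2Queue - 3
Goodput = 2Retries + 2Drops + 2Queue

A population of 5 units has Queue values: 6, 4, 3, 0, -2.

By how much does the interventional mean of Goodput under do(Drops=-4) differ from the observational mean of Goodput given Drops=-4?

2.1

Every unit gets Drops=-4 under the intervention. Goodput values become -18, -14, -12, -6, -2; E[Goodput|do(Drops=-4)] = -10.4.
Conditioning on Drops=-4 selects the 4 unit(s) with Queue ∈ {6, 4, 3, 0}. Their Goodput values: -18, -14, -12, -6. Mean = -12.5.
Difference = -10.4 − (-12.5) = 2.1.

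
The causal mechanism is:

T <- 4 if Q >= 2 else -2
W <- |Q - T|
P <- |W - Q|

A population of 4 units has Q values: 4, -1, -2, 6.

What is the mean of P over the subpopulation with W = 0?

Conditioning on W=0 selects the 2 unit(s) with Q ∈ {4, -2}. Their P values: 4, 2. Mean = 3.

3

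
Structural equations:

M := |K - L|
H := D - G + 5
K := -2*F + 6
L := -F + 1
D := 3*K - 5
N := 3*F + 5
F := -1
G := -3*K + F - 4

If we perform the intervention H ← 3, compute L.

do(H=3) replaces the equation H := D - G + 5 with the constant H = 3.
L is not downstream of the intervention, so its value is determined by the original equations.
L = -F + 1  [with F=-1]  = 2

2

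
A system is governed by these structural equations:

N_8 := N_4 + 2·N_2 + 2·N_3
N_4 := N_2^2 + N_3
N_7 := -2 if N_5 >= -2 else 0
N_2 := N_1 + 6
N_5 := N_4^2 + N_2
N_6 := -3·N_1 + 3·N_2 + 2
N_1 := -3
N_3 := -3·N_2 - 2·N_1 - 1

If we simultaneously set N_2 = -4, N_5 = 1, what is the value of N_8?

59

The joint intervention fixes N_2 = -4, N_5 = 1, removing each variable's own equation.
N_3 = -3·N_2 - 2·N_1 - 1  [with N_2=-4, N_1=-3]  = 17
N_4 = N_2^2 + N_3  [with N_2=-4, N_3=17]  = 33
N_8 = N_4 + 2·N_2 + 2·N_3  [with N_4=33, N_2=-4, N_3=17]  = 59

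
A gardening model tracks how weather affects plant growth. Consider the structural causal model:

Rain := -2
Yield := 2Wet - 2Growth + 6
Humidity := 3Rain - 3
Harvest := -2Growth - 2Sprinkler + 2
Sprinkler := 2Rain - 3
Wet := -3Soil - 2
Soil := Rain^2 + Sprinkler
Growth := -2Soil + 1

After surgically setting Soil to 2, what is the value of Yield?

The intervention breaks the incoming arrows to Soil: Soil := Rain^2 + Sprinkler no longer applies, and Soil = 2.
Wet = -3Soil - 2  [with Soil=2]  = -8
Growth = -2Soil + 1  [with Soil=2]  = -3
Yield = 2Wet - 2Growth + 6  [with Wet=-8, Growth=-3]  = -4

-4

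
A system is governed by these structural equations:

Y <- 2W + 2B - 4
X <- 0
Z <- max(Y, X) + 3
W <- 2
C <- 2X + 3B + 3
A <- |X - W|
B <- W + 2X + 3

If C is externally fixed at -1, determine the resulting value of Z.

Intervening sets C = -1 and removes its equation (C <- 2X + 3B + 3).
Since Z is not a descendant of the intervened variable, it is unaffected.
B = W + 2X + 3  [with W=2, X=0]  = 5
Y = 2W + 2B - 4  [with W=2, B=5]  = 10
Z = max(Y, X) + 3  [with Y=10, X=0]  = 13

13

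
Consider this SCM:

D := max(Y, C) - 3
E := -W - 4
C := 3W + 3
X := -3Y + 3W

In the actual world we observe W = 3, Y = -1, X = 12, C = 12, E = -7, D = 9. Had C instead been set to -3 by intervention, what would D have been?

-4

Under do(C=-3), the mechanism C := 3W + 3 is discarded; C is fixed at -3.
D = max(Y, C) - 3  [with Y=-1, C=-3]  = -4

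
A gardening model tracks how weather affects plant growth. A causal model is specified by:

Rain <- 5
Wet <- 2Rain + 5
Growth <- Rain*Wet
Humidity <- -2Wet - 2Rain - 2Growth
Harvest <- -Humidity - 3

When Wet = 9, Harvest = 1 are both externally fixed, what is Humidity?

-118

The joint intervention fixes Wet = 9, Harvest = 1, removing each variable's own equation.
Growth = Rain*Wet  [with Rain=5, Wet=9]  = 45
Humidity = -2Wet - 2Rain - 2Growth  [with Wet=9, Rain=5, Growth=45]  = -118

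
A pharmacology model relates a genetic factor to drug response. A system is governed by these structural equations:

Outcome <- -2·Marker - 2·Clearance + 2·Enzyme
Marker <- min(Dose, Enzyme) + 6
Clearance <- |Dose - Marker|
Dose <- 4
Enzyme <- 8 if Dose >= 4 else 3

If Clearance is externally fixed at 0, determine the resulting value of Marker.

Under do(Clearance=0), the mechanism Clearance <- |Dose - Marker| is discarded; Clearance is fixed at 0.
Since Marker is not a descendant of the intervened variable, it is unaffected.
Enzyme = 8 if Dose >= 4 else 3  [with Dose=4]  = 8
Marker = min(Dose, Enzyme) + 6  [with Dose=4, Enzyme=8]  = 10

10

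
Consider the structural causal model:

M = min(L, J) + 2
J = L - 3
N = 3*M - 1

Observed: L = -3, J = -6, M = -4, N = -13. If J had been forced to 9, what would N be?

Under do(J=9), the mechanism J = L - 3 is discarded; J is fixed at 9.
M = min(L, J) + 2  [with L=-3, J=9]  = -1
N = 3*M - 1  [with M=-1]  = -4

-4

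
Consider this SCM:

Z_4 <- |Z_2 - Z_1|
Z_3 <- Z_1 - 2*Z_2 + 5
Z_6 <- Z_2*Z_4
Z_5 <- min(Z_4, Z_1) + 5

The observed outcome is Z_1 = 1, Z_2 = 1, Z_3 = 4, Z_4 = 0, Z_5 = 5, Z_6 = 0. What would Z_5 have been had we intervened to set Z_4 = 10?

6

Intervening sets Z_4 = 10 and removes its equation (Z_4 <- |Z_2 - Z_1|).
Z_5 = min(Z_4, Z_1) + 5  [with Z_4=10, Z_1=1]  = 6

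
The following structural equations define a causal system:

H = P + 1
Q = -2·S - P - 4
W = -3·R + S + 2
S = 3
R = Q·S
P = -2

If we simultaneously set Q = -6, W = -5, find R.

The joint intervention fixes Q = -6, W = -5, removing each variable's own equation.
R = Q·S  [with Q=-6, S=3]  = -18

-18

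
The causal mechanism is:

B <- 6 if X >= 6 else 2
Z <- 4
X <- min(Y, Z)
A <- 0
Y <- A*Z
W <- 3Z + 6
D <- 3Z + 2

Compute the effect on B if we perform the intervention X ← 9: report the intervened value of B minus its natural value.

4

Under do(X=9), the mechanism X <- min(Y, Z) is discarded; X is fixed at 9.
B = 6 if X >= 6 else 2  [with X=9]  = 6
Without intervention: Y = A*Z  [with A=0, Z=4]  = 0; X = min(Y, Z)  [with Y=0, Z=4]  = 0; B = 6 if X >= 6 else 2  [with X=0]  = 2.
Change = 6 − 2 = 4.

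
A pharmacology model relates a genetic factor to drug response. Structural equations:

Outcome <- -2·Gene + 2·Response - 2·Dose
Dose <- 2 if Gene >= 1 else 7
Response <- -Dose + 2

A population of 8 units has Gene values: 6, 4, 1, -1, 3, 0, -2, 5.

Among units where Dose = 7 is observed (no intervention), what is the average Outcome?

-22

Conditioning on Dose=7 selects the 3 unit(s) with Gene ∈ {-1, 0, -2}. Their Outcome values: -22, -24, -20. Mean = -22.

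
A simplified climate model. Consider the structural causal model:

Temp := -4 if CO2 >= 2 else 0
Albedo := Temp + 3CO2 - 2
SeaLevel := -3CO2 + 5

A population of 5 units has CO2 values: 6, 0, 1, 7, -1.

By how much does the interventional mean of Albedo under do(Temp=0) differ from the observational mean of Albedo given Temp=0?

Under do(Temp=0), Temp's equation is replaced by Temp=0 for every unit. Per-unit Albedo: 16, -2, 1, 19, -5. Mean = 5.8.
Observing Temp=0 restricts to units where Temp's equation naturally yields 0: CO2 ∈ {0, 1, -1}. In that subpopulation Albedo = -2, 1, -5, mean -2.
Difference = 5.8 − (-2) = 7.8.

7.8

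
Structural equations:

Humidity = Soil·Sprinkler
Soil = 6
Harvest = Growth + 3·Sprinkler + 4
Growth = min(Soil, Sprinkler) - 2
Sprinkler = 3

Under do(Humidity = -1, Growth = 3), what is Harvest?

The joint intervention fixes Humidity = -1, Growth = 3, removing each variable's own equation.
Harvest = Growth + 3·Sprinkler + 4  [with Growth=3, Sprinkler=3]  = 16

16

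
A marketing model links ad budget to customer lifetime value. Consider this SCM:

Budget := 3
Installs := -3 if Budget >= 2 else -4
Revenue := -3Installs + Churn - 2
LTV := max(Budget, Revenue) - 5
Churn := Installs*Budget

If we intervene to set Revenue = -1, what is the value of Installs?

The intervention breaks the incoming arrows to Revenue: Revenue := -3Installs + Churn - 2 no longer applies, and Revenue = -1.
Since Installs is not a descendant of the intervened variable, it is unaffected.
Installs = -3 if Budget >= 2 else -4  [with Budget=3]  = -3

-3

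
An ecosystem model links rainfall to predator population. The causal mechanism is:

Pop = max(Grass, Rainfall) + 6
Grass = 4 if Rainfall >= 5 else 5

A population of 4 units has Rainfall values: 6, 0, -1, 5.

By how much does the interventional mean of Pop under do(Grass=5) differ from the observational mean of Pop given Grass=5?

0.25

Under do(Grass=5), Grass's equation is replaced by Grass=5 for every unit. Per-unit Pop: 12, 11, 11, 11. Mean = 11.25.
E[Pop|Grass=5] averages over only the 2 units with Grass=5 (Rainfall = 0, -1): Pop = 11, 11, mean 11.
Difference = 11.25 − 11 = 0.25.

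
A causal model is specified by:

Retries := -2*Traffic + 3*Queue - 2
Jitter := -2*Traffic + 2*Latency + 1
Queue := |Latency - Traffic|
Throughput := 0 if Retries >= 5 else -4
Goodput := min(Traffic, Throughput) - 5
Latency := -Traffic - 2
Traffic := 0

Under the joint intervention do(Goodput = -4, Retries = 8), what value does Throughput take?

0

Setting Goodput = -4, Retries = 8 by intervention discards those variables' equations.
Throughput = 0 if Retries >= 5 else -4  [with Retries=8]  = 0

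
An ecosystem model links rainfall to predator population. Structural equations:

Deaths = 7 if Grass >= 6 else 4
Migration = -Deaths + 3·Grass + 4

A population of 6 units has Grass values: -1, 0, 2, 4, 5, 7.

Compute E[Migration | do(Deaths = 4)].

Every unit gets Deaths=4 under the intervention. Migration values become -3, 0, 6, 12, 15, 21; E[Migration|do(Deaths=4)] = 8.5.

8.5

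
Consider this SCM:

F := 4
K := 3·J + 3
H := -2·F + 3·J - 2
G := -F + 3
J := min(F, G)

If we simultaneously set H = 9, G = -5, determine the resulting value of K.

-12

The joint intervention fixes H = 9, G = -5, removing each variable's own equation.
J = min(F, G)  [with F=4, G=-5]  = -5
K = 3·J + 3  [with J=-5]  = -12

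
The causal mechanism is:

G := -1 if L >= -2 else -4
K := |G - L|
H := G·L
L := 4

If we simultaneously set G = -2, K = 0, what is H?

-8

The joint intervention fixes G = -2, K = 0, removing each variable's own equation.
H = G·L  [with G=-2, L=4]  = -8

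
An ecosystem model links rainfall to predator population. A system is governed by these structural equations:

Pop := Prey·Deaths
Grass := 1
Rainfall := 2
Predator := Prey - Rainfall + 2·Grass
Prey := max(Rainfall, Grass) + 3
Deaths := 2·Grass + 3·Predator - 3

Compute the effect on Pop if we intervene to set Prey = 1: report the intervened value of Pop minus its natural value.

-68

The intervention breaks the incoming arrows to Prey: Prey := max(Rainfall, Grass) + 3 no longer applies, and Prey = 1.
Predator = Prey - Rainfall + 2·Grass  [with Prey=1, Rainfall=2, Grass=1]  = 1
Deaths = 2·Grass + 3·Predator - 3  [with Grass=1, Predator=1]  = 2
Pop = Prey·Deaths  [with Prey=1, Deaths=2]  = 2
Without intervention: Prey = max(Rainfall, Grass) + 3  [with Rainfall=2, Grass=1]  = 5; Predator = Prey - Rainfall + 2·Grass  [with Prey=5, Rainfall=2, Grass=1]  = 5; Deaths = 2·Grass + 3·Predator - 3  [with Grass=1, Predator=5]  = 14; Pop = Prey·Deaths  [with Prey=5, Deaths=14]  = 70.
Change = 2 − 70 = -68.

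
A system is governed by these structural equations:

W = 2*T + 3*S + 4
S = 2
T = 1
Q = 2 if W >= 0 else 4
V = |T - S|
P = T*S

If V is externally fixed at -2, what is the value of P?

2

Under do(V=-2), the mechanism V = |T - S| is discarded; V is fixed at -2.
Since P is not a descendant of the intervened variable, it is unaffected.
P = T*S  [with T=1, S=2]  = 2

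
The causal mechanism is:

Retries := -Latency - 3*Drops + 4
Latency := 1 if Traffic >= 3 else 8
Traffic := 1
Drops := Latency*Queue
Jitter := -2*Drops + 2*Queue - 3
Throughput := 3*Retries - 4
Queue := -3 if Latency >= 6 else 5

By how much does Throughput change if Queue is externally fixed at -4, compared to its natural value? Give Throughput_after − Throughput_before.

72

The intervention breaks the incoming arrows to Queue: Queue := -3 if Latency >= 6 else 5 no longer applies, and Queue = -4.
Latency = 1 if Traffic >= 3 else 8  [with Traffic=1]  = 8
Drops = Latency*Queue  [with Latency=8, Queue=-4]  = -32
Retries = -Latency - 3*Drops + 4  [with Latency=8, Drops=-32]  = 92
Throughput = 3*Retries - 4  [with Retries=92]  = 272
Without intervention: Latency = 1 if Traffic >= 3 else 8  [with Traffic=1]  = 8; Queue = -3 if Latency >= 6 else 5  [with Latency=8]  = -3; Drops = Latency*Queue  [with Latency=8, Queue=-3]  = -24; Retries = -Latency - 3*Drops + 4  [with Latency=8, Drops=-24]  = 68; Throughput = 3*Retries - 4  [with Retries=68]  = 200.
Change = 272 − 200 = 72.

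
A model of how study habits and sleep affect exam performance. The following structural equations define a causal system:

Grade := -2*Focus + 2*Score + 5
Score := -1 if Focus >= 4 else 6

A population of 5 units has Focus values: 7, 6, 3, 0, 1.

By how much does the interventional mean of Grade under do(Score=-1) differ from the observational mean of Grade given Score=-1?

Every unit gets Score=-1 under the intervention. Grade values become -11, -9, -3, 3, 1; E[Grade|do(Score=-1)] = -3.8.
E[Grade|Score=-1] averages over only the 2 units with Score=-1 (Focus = 7, 6): Grade = -11, -9, mean -10.
Difference = -3.8 − (-10) = 6.2.

6.2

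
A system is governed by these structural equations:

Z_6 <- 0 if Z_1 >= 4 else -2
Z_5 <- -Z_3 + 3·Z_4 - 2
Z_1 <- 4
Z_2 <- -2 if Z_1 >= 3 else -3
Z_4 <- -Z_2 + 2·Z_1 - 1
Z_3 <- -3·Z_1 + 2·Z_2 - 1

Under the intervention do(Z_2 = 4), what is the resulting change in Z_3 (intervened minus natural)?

The intervention breaks the incoming arrows to Z_2: Z_2 <- -2 if Z_1 >= 3 else -3 no longer applies, and Z_2 = 4.
Z_3 = -3·Z_1 + 2·Z_2 - 1  [with Z_1=4, Z_2=4]  = -5
Without intervention: Z_2 = -2 if Z_1 >= 3 else -3  [with Z_1=4]  = -2; Z_3 = -3·Z_1 + 2·Z_2 - 1  [with Z_1=4, Z_2=-2]  = -17.
Change = -5 − (-17) = 12.

12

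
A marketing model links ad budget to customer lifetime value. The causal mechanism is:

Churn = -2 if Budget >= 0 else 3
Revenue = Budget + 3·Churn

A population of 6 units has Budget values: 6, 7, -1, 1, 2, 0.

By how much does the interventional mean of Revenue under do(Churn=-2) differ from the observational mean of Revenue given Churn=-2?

-0.7

Every unit gets Churn=-2 under the intervention. Revenue values become 0, 1, -7, -5, -4, -6; E[Revenue|do(Churn=-2)] = -3.5.
E[Revenue|Churn=-2] averages over only the 5 units with Churn=-2 (Budget = 6, 7, 1, 2, 0): Revenue = 0, 1, -5, -4, -6, mean -2.8.
Difference = -3.5 − (-2.8) = -0.7.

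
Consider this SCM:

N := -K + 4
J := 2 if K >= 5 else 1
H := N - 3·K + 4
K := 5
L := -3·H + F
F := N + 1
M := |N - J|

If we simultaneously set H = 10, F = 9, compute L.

-21

Under do(H = 10, F = 9), each intervened variable's structural equation is replaced by its fixed value.
L = -3·H + F  [with H=10, F=9]  = -21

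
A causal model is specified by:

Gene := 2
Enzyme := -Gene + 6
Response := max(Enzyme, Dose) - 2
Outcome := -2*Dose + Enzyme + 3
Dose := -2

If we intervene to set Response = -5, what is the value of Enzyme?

4

Under do(Response=-5), the mechanism Response := max(Enzyme, Dose) - 2 is discarded; Response is fixed at -5.
Since Enzyme is not a descendant of the intervened variable, it is unaffected.
Enzyme = -Gene + 6  [with Gene=2]  = 4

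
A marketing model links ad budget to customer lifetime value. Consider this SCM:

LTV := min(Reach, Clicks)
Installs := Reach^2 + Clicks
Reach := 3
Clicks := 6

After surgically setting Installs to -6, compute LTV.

3

The intervention breaks the incoming arrows to Installs: Installs := Reach^2 + Clicks no longer applies, and Installs = -6.
LTV is not downstream of the intervention, so its value is determined by the original equations.
LTV = min(Reach, Clicks)  [with Reach=3, Clicks=6]  = 3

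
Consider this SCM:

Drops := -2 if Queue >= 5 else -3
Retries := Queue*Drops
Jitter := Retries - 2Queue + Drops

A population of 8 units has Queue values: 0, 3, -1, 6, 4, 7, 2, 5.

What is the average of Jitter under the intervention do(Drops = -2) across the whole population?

Under do(Drops=-2), Drops's equation is replaced by Drops=-2 for every unit. Per-unit Jitter: -2, -14, 2, -26, -18, -30, -10, -22. Mean = -15.

-15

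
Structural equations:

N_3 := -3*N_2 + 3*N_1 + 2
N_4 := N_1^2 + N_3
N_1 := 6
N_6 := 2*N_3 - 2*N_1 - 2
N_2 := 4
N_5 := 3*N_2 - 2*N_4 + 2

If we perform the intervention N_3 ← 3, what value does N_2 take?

Under do(N_3=3), the mechanism N_3 := -3*N_2 + 3*N_1 + 2 is discarded; N_3 is fixed at 3.
Since N_2 is not a descendant of the intervened variable, it is unaffected.

4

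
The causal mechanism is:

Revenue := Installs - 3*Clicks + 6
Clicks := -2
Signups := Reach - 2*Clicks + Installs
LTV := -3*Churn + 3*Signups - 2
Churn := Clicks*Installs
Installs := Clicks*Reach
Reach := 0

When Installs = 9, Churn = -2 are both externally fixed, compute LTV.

43

Under do(Installs = 9, Churn = -2), each intervened variable's structural equation is replaced by its fixed value.
Signups = Reach - 2*Clicks + Installs  [with Reach=0, Clicks=-2, Installs=9]  = 13
LTV = -3*Churn + 3*Signups - 2  [with Churn=-2, Signups=13]  = 43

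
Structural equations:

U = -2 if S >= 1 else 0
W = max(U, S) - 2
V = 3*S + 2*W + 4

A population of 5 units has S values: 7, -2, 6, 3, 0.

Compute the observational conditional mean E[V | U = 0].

Observing U=0 restricts to units where U's equation naturally yields 0: S ∈ {-2, 0}. In that subpopulation V = -6, 0, mean -3.

-3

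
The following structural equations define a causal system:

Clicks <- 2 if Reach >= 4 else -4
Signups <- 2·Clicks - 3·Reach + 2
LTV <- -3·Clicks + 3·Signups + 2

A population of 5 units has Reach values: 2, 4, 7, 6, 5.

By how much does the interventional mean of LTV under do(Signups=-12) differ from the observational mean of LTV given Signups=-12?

The intervention sets Signups=-12 in all 5 units regardless of Reach. Recomputing LTV per unit gives -22, -40, -40, -40, -40; average -36.4.
Observing Signups=-12 restricts to units where Signups's equation naturally yields -12: Reach ∈ {2, 6}. In that subpopulation LTV = -22, -40, mean -31.
Difference = -36.4 − (-31) = -5.4.

-5.4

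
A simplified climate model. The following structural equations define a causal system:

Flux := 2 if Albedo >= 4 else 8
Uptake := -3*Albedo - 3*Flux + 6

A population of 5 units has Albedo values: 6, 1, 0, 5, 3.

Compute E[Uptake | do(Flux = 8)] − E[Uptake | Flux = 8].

do(Flux=8) breaks Flux's dependence on Albedo. With Flux=8 fixed, Uptake across the units is -36, -21, -18, -33, -27, mean -27.
Observing Flux=8 restricts to units where Flux's equation naturally yields 8: Albedo ∈ {1, 0, 3}. In that subpopulation Uptake = -21, -18, -27, mean -22.
Difference = -27 − (-22) = -5.

-5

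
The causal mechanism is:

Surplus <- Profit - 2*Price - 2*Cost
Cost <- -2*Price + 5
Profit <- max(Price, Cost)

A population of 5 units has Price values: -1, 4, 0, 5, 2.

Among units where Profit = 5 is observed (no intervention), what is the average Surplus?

Observing Profit=5 restricts to units where Profit's equation naturally yields 5: Price ∈ {0, 5}. In that subpopulation Surplus = -5, 5, mean 0.

0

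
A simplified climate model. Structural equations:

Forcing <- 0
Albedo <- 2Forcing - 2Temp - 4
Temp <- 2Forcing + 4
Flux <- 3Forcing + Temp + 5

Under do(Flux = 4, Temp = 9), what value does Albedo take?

-22

Setting Flux = 4, Temp = 9 by intervention discards those variables' equations.
Albedo = 2Forcing - 2Temp - 4  [with Forcing=0, Temp=9]  = -22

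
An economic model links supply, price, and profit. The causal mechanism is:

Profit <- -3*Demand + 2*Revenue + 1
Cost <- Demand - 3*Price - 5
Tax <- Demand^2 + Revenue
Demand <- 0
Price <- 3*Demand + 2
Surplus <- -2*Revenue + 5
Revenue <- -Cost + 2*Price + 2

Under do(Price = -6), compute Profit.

Under do(Price=-6), the mechanism Price <- 3*Demand + 2 is discarded; Price is fixed at -6.
Cost = Demand - 3*Price - 5  [with Demand=0, Price=-6]  = 13
Revenue = -Cost + 2*Price + 2  [with Cost=13, Price=-6]  = -23
Profit = -3*Demand + 2*Revenue + 1  [with Demand=0, Revenue=-23]  = -45

-45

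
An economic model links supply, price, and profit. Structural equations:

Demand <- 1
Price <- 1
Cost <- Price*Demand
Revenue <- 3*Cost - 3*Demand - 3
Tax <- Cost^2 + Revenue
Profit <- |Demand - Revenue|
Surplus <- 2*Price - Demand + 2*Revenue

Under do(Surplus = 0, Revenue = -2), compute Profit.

3

Setting Surplus = 0, Revenue = -2 by intervention discards those variables' equations.
Profit = |Demand - Revenue|  [with Demand=1, Revenue=-2]  = 3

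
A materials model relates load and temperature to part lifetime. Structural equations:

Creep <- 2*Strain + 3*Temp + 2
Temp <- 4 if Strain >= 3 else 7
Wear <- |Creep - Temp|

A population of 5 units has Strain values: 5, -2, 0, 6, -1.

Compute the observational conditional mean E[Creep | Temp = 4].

25

E[Creep|Temp=4] averages over only the 2 units with Temp=4 (Strain = 5, 6): Creep = 24, 26, mean 25.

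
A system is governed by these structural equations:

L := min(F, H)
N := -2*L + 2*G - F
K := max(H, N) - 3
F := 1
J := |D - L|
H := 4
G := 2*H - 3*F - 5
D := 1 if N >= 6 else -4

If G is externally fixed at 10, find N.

17

do(G=10) replaces the equation G := 2*H - 3*F - 5 with the constant G = 10.
L = min(F, H)  [with F=1, H=4]  = 1
N = -2*L + 2*G - F  [with L=1, G=10, F=1]  = 17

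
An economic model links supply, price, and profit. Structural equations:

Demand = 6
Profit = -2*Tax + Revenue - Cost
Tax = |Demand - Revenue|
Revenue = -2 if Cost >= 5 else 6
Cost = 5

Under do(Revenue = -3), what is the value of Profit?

do(Revenue=-3) replaces the equation Revenue = -2 if Cost >= 5 else 6 with the constant Revenue = -3.
Tax = |Demand - Revenue|  [with Demand=6, Revenue=-3]  = 9
Profit = -2*Tax + Revenue - Cost  [with Tax=9, Revenue=-3, Cost=5]  = -26

-26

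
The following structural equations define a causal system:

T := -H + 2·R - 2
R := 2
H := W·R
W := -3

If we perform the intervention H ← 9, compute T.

-7

The intervention breaks the incoming arrows to H: H := W·R no longer applies, and H = 9.
T = -H + 2·R - 2  [with H=9, R=2]  = -7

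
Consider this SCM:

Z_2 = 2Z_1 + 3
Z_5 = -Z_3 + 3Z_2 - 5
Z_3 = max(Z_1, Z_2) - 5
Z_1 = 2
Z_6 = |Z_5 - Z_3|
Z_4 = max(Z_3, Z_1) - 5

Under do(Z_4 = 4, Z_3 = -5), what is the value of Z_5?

The joint intervention fixes Z_4 = 4, Z_3 = -5, removing each variable's own equation.
Z_2 = 2Z_1 + 3  [with Z_1=2]  = 7
Z_5 = -Z_3 + 3Z_2 - 5  [with Z_3=-5, Z_2=7]  = 21

21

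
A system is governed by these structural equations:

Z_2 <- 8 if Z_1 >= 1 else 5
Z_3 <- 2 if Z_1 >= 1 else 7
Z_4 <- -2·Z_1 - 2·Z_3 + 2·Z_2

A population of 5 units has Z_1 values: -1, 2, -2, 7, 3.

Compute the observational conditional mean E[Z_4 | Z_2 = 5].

Observing Z_2=5 restricts to units where Z_2's equation naturally yields 5: Z_1 ∈ {-1, -2}. In that subpopulation Z_4 = -2, 0, mean -1.

-1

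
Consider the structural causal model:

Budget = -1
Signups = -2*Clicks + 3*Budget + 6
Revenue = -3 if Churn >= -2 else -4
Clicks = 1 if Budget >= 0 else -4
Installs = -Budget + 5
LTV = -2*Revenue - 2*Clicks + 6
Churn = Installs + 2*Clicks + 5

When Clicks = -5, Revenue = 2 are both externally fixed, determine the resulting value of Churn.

Setting Clicks = -5, Revenue = 2 by intervention discards those variables' equations.
Installs = -Budget + 5  [with Budget=-1]  = 6
Churn = Installs + 2*Clicks + 5  [with Installs=6, Clicks=-5]  = 1

1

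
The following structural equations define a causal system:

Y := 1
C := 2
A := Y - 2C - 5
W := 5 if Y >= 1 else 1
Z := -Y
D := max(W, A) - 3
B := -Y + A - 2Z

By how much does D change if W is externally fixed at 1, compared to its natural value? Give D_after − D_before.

-4

Under do(W=1), the mechanism W := 5 if Y >= 1 else 1 is discarded; W is fixed at 1.
A = Y - 2C - 5  [with Y=1, C=2]  = -8
D = max(W, A) - 3  [with W=1, A=-8]  = -2
Without intervention: A = Y - 2C - 5  [with Y=1, C=2]  = -8; W = 5 if Y >= 1 else 1  [with Y=1]  = 5; D = max(W, A) - 3  [with W=5, A=-8]  = 2.
Change = -2 − 2 = -4.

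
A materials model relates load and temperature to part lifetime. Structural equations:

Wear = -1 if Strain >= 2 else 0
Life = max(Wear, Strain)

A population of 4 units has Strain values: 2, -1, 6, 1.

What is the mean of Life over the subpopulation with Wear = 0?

Observing Wear=0 restricts to units where Wear's equation naturally yields 0: Strain ∈ {-1, 1}. In that subpopulation Life = 0, 1, mean 0.5.

0.5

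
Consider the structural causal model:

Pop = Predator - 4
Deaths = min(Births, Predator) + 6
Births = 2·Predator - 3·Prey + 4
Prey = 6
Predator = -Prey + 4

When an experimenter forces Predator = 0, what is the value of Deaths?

Under do(Predator=0), the mechanism Predator = -Prey + 4 is discarded; Predator is fixed at 0.
Births = 2·Predator - 3·Prey + 4  [with Predator=0, Prey=6]  = -14
Deaths = min(Births, Predator) + 6  [with Births=-14, Predator=0]  = -8

-8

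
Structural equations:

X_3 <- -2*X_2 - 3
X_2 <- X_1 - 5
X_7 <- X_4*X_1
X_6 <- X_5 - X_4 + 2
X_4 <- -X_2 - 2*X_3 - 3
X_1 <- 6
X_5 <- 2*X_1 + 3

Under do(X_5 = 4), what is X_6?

The intervention breaks the incoming arrows to X_5: X_5 <- 2*X_1 + 3 no longer applies, and X_5 = 4.
X_2 = X_1 - 5  [with X_1=6]  = 1
X_3 = -2*X_2 - 3  [with X_2=1]  = -5
X_4 = -X_2 - 2*X_3 - 3  [with X_2=1, X_3=-5]  = 6
X_6 = X_5 - X_4 + 2  [with X_5=4, X_4=6]  = 0

0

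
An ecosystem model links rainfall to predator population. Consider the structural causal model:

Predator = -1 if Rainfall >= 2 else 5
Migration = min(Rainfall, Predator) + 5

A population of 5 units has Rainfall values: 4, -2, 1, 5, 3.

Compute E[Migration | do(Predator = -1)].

Every unit gets Predator=-1 under the intervention. Migration values become 4, 3, 4, 4, 4; E[Migration|do(Predator=-1)] = 3.8.

3.8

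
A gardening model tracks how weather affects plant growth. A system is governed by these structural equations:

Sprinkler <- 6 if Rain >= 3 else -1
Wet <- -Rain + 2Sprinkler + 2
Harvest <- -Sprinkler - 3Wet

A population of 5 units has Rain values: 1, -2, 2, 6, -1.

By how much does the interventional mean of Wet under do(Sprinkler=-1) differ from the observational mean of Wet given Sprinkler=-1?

-1.2

Every unit gets Sprinkler=-1 under the intervention. Wet values become -1, 2, -2, -6, 1; E[Wet|do(Sprinkler=-1)] = -1.2.
Conditioning on Sprinkler=-1 selects the 4 unit(s) with Rain ∈ {1, -2, 2, -1}. Their Wet values: -1, 2, -2, 1. Mean = 0.
Difference = -1.2 − 0 = -1.2.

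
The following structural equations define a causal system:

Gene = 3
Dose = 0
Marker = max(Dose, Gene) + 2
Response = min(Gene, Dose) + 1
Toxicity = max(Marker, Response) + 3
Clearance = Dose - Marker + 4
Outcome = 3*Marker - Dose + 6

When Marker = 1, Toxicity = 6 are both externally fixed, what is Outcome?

9

Under do(Marker = 1, Toxicity = 6), each intervened variable's structural equation is replaced by its fixed value.
Outcome = 3*Marker - Dose + 6  [with Marker=1, Dose=0]  = 9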